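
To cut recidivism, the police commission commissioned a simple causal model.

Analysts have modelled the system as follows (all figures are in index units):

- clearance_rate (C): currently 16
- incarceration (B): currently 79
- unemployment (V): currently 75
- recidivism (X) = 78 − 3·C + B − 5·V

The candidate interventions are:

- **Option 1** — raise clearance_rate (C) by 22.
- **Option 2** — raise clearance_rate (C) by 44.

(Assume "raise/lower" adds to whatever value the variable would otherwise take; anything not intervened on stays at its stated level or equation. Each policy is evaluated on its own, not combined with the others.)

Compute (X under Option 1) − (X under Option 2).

66

Option 1 (C + 22):
  C = 16 + 22 = 38
  B = 79
  V = 75
  X = 78 − 3·38 + 79 − 5·75 = -332
Option 2 (C + 44):
  C = 16 + 44 = 60
  B = 79
  V = 75
  X = 78 − 3·60 + 79 − 5·75 = -398
X: -332 − (-398) = 66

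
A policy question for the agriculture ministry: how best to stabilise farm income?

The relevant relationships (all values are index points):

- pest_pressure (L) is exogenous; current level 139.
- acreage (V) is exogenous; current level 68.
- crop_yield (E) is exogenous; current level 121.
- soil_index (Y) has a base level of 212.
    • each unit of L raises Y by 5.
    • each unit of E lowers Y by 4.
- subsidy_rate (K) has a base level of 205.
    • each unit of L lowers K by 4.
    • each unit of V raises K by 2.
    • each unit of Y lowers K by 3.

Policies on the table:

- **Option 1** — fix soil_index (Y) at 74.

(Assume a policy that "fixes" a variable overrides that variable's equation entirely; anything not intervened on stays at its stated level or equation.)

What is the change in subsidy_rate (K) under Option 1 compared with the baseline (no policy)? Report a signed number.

1047

Baseline:
  L = 139
  V = 68
  E = 121
  Y = 212 + 5·139 − 4·121 = 423
  K = 205 − 4·139 + 2·68 − 3·423 = -1484
Option 1 (Y := 74):
  L = 139
  V = 68
  E = 121
  Y = 74
  K = 205 − 4·139 + 2·68 − 3·74 = -437
Change in K: -437 − (-1484) = 1047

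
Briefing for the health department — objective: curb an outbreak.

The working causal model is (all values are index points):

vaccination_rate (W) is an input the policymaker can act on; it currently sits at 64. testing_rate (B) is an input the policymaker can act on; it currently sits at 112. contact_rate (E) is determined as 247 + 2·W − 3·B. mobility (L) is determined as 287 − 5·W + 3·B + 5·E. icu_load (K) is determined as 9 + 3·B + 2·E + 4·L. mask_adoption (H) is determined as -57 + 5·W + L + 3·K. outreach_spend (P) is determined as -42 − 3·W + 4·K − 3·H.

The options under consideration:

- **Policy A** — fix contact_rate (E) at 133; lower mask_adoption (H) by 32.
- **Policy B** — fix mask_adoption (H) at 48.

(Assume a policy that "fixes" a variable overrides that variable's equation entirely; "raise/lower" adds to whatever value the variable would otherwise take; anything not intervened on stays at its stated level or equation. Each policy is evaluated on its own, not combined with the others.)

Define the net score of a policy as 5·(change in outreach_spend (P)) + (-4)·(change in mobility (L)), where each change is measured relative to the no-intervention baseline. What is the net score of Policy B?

Baseline:
  W = 64
  B = 112
  E = 247 + 2·64 − 3·112 = 39
  L = 287 − 5·64 + 3·112 + 5·39 = 498
  K = 9 + 3·112 + 2·39 + 4·498 = 2415
  H = -57 + 5·64 + 498 + 3·2415 = 8006
  P = -42 − 3·64 + 4·2415 − 3·8006 = -14592
Policy B (H := 48):
  W = 64
  B = 112
  E = 247 + 2·64 − 3·112 = 39
  L = 287 − 5·64 + 3·112 + 5·39 = 498
  K = 9 + 3·112 + 2·39 + 4·498 = 2415
  H = 48
  P = -42 − 3·64 + 4·2415 − 3·48 = 9282
ΔP = 9282 − (-14592) = 23874; ΔL = 498 − 498 = 0
Score = 5·23874 + (-4)·0 = 119370

119370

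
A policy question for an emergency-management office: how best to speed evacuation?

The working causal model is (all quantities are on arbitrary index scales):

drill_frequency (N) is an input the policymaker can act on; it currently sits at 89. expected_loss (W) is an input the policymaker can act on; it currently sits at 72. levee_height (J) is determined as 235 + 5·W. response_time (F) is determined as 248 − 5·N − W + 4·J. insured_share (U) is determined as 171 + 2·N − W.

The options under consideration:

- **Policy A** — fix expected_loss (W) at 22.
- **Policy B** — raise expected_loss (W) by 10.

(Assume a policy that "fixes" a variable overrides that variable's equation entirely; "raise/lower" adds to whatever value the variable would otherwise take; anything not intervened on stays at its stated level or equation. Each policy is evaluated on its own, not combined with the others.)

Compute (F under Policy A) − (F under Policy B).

-1140

Policy A (W := 22):
  N = 89
  W = 22
  J = 235 + 5·22 = 345
  F = 248 − 5·89 − 22 + 4·345 = 1161
Policy B (W + 10):
  N = 89
  W = 72 + 10 = 82
  J = 235 + 5·82 = 645
  F = 248 − 5·89 − 82 + 4·645 = 2301
F: 1161 − 2301 = -1140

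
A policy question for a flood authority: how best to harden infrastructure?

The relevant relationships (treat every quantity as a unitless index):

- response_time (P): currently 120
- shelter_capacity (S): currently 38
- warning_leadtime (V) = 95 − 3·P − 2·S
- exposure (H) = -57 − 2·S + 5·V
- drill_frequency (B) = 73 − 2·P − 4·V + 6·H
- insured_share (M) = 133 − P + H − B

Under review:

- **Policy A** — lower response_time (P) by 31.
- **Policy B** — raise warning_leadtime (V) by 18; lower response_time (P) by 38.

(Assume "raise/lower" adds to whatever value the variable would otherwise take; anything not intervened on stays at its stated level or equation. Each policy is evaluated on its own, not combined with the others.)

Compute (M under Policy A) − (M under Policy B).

826

Policy A (P − 31):
  P = 120 − 31 = 89
  S = 38
  V = 95 − 3·89 − 2·38 = -248
  H = -57 − 2·38 + 5·(-248) = -1373
  B = 73 − 2·89 − 4·(-248) + 6·(-1373) = -7351
  M = 133 − 89 + (-1373) − (-7351) = 6022
Policy B (V + 18, P − 38):
  P = 120 − 38 = 82
  S = 38
  V = 95 − 3·82 − 2·38 (+18 from intervention) = -209
  H = -57 − 2·38 + 5·(-209) = -1178
  B = 73 − 2·82 − 4·(-209) + 6·(-1178) = -6323
  M = 133 − 82 + (-1178) − (-6323) = 5196
M: 6022 − 5196 = 826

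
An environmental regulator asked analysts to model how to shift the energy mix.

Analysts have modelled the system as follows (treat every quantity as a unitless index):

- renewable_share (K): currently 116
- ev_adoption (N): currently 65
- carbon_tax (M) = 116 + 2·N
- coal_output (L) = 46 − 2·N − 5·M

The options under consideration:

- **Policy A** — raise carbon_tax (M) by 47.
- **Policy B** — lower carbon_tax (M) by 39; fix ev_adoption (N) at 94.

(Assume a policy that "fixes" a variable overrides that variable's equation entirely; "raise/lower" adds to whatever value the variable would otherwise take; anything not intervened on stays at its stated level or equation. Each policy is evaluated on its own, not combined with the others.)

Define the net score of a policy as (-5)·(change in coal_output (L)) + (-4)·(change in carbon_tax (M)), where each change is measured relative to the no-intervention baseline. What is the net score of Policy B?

Baseline:
  N = 65
  M = 116 + 2·65 = 246
  L = 46 − 2·65 − 5·246 = -1314
Policy B (M − 39, N := 94):
  N = 94
  M = 116 + 2·94 (−39 from intervention) = 265
  L = 46 − 2·94 − 5·265 = -1467
ΔL = -1467 − (-1314) = -153; ΔM = 265 − 246 = 19
Score = (-5)·(-153) + (-4)·19 = 689

689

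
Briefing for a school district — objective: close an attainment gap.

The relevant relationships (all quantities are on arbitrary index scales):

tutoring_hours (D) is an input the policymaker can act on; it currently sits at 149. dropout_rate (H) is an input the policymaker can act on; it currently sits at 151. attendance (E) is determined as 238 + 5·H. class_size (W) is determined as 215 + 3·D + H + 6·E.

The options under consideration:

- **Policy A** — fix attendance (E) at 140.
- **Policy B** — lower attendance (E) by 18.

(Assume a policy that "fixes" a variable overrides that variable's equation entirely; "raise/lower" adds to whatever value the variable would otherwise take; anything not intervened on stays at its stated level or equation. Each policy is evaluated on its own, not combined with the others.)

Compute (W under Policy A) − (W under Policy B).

-5010

Policy A (E := 140):
  D = 149
  H = 151
  E = 140
  W = 215 + 3·149 + 151 + 6·140 = 1653
Policy B (E − 18):
  D = 149
  H = 151
  E = 238 + 5·151 (−18 from intervention) = 975
  W = 215 + 3·149 + 151 + 6·975 = 6663
W: 1653 − 6663 = -5010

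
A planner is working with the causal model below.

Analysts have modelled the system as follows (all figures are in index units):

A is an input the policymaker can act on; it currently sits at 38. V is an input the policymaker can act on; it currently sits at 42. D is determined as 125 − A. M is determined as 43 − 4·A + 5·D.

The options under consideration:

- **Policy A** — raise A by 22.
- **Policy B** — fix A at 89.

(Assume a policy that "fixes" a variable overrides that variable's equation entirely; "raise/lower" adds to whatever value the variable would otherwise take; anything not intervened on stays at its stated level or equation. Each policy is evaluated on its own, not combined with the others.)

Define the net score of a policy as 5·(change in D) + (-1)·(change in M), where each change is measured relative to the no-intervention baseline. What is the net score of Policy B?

Baseline:
  A = 38
  D = 125 − 38 = 87
  M = 43 − 4·38 + 5·87 = 326
Policy B (A := 89):
  A = 89
  D = 125 − 89 = 36
  M = 43 − 4·89 + 5·36 = -133
ΔD = 36 − 87 = -51; ΔM = -133 − 326 = -459
Score = 5·(-51) + (-1)·(-459) = 204

204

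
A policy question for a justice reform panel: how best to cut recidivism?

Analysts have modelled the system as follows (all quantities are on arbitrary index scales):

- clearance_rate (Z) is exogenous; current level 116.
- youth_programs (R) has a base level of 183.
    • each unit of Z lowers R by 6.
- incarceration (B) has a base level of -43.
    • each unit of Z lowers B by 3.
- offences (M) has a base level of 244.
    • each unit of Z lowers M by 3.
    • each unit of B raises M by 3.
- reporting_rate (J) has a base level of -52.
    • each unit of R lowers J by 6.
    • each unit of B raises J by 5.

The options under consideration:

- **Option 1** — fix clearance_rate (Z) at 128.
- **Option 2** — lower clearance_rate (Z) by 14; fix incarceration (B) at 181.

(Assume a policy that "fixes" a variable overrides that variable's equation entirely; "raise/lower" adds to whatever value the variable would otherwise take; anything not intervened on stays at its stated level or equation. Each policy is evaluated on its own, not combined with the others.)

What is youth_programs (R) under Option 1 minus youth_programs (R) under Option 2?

Option 1 (Z := 128):
  Z = 128
  R = 183 − 6·128 = -585
Option 2 (Z − 14, B := 181):
  Z = 116 − 14 = 102
  R = 183 − 6·102 = -429
R: -585 − (-429) = -156

-156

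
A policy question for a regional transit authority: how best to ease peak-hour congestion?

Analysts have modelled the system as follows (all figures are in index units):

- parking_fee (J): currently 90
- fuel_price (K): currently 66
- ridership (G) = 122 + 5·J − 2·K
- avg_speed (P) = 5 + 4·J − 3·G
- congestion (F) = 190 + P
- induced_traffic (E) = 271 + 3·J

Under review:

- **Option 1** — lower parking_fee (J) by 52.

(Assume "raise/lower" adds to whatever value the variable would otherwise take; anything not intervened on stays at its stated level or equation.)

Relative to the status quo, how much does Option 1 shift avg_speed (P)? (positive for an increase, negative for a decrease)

572

Baseline:
  J = 90
  K = 66
  G = 122 + 5·90 − 2·66 = 440
  P = 5 + 4·90 − 3·440 = -955
Option 1 (J − 52):
  J = 90 − 52 = 38
  K = 66
  G = 122 + 5·38 − 2·66 = 180
  P = 5 + 4·38 − 3·180 = -383
Change in P: -383 − (-955) = 572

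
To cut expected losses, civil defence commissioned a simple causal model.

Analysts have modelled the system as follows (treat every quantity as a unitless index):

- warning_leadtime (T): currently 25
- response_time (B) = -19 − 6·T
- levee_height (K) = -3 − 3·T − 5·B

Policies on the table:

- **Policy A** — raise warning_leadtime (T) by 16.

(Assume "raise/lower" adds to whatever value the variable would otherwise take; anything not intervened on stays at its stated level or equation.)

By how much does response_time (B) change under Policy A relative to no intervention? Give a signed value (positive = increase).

Baseline:
  T = 25
  B = -19 − 6·25 = -169
Policy A (T + 16):
  T = 25 + 16 = 41
  B = -19 − 6·41 = -265
Change in B: -265 − (-169) = -96

-96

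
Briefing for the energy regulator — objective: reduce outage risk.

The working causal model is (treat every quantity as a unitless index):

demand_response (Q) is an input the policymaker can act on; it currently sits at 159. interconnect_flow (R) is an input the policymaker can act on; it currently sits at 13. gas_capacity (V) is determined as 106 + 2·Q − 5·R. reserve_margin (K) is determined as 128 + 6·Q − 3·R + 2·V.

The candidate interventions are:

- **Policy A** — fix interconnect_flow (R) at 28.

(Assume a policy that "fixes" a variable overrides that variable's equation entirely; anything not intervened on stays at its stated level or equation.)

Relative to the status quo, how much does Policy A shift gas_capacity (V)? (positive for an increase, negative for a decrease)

Baseline:
  Q = 159
  R = 13
  V = 106 + 2·159 − 5·13 = 359
Policy A (R := 28):
  Q = 159
  R = 28
  V = 106 + 2·159 − 5·28 = 284
Change in V: 284 − 359 = -75

-75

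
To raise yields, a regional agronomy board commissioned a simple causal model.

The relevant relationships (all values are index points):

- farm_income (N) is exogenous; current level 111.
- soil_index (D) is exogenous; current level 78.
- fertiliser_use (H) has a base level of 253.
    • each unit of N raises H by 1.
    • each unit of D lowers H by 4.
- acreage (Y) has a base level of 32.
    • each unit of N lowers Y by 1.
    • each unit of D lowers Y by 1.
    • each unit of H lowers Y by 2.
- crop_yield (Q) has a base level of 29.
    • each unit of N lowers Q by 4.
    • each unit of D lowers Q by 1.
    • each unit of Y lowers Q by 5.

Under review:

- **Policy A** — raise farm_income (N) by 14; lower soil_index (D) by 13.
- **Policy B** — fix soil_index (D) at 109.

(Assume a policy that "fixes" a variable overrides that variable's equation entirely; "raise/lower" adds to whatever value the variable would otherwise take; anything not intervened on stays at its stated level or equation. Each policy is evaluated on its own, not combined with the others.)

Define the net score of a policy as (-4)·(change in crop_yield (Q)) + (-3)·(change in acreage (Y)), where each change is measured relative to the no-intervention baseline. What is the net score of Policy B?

3813

Baseline:
  N = 111
  D = 78
  H = 253 + 111 − 4·78 = 52
  Y = 32 − 111 − 78 − 2·52 = -261
  Q = 29 − 4·111 − 78 − 5·(-261) = 812
Policy B (D := 109):
  N = 111
  D = 109
  H = 253 + 111 − 4·109 = -72
  Y = 32 − 111 − 109 − 2·(-72) = -44
  Q = 29 − 4·111 − 109 − 5·(-44) = -304
ΔQ = -304 − 812 = -1116; ΔY = -44 − (-261) = 217
Score = (-4)·(-1116) + (-3)·217 = 3813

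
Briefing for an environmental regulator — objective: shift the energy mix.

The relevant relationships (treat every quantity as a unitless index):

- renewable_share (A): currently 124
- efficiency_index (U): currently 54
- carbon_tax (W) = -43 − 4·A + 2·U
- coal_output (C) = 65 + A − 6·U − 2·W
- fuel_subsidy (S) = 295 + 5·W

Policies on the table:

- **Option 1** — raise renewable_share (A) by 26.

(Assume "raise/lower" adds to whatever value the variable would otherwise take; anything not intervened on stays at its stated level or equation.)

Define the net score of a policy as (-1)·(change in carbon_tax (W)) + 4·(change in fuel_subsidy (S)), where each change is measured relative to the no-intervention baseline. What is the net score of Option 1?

Baseline:
  A = 124
  U = 54
  W = -43 − 4·124 + 2·54 = -431
  S = 295 + 5·(-431) = -1860
Option 1 (A + 26):
  A = 124 + 26 = 150
  U = 54
  W = -43 − 4·150 + 2·54 = -535
  S = 295 + 5·(-535) = -2380
ΔW = -535 − (-431) = -104; ΔS = -2380 − (-1860) = -520
Score = (-1)·(-104) + 4·(-520) = -1976

-1976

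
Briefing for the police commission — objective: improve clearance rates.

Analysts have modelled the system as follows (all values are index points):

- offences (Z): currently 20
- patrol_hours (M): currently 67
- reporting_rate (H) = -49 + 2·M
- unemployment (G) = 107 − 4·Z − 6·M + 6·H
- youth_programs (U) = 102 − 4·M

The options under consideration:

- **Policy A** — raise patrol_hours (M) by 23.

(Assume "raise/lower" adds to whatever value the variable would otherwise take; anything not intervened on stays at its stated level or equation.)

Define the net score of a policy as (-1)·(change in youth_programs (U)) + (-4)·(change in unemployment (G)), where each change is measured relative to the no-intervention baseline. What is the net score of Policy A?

-460

Baseline:
  Z = 20
  M = 67
  H = -49 + 2·67 = 85
  G = 107 − 4·20 − 6·67 + 6·85 = 135
  U = 102 − 4·67 = -166
Policy A (M + 23):
  Z = 20
  M = 67 + 23 = 90
  H = -49 + 2·90 = 131
  G = 107 − 4·20 − 6·90 + 6·131 = 273
  U = 102 − 4·90 = -258
ΔU = -258 − (-166) = -92; ΔG = 273 − 135 = 138
Score = (-1)·(-92) + (-4)·138 = -460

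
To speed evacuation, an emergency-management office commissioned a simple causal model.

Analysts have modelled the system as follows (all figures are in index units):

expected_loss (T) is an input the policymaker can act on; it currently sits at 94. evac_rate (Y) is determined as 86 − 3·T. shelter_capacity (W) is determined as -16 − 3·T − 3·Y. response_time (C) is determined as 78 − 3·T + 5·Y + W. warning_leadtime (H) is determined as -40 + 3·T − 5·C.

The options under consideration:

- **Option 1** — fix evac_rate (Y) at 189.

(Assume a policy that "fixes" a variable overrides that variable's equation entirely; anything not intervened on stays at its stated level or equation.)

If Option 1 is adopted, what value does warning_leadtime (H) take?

Option 1 (Y := 189):
  T = 94
  Y = 189
  W = -16 − 3·94 − 3·189 = -865
  C = 78 − 3·94 + 5·189 + (-865) = -124
  H = -40 + 3·94 − 5·(-124) = 862

862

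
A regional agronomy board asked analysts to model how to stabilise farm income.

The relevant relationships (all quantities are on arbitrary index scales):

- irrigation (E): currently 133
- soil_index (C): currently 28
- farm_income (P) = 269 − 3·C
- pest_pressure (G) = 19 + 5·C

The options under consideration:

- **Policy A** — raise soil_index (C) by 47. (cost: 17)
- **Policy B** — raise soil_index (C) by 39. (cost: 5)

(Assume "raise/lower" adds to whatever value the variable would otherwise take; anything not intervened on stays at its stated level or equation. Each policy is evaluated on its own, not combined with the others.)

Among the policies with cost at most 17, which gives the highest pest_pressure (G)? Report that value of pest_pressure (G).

Policy A (C + 47):
  C = 28 + 47 = 75
  G = 19 + 5·75 = 394
Policy B (C + 39):
  C = 28 + 39 = 67
  G = 19 + 5·67 = 354
Comparing — Policy A: G=394, Policy B: G=354. Highest is 394 (Policy A).

394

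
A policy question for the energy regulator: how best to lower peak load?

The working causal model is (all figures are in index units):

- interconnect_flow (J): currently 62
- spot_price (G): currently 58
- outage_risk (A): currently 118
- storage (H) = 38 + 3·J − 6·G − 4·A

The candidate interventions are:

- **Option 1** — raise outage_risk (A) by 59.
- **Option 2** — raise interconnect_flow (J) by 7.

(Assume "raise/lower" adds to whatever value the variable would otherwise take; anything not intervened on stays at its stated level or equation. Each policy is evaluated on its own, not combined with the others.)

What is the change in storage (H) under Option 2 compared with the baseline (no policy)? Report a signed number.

21

Baseline:
  J = 62
  G = 58
  A = 118
  H = 38 + 3·62 − 6·58 − 4·118 = -596
Option 2 (J + 7):
  J = 62 + 7 = 69
  G = 58
  A = 118
  H = 38 + 3·69 − 6·58 − 4·118 = -575
Change in H: -575 − (-596) = 21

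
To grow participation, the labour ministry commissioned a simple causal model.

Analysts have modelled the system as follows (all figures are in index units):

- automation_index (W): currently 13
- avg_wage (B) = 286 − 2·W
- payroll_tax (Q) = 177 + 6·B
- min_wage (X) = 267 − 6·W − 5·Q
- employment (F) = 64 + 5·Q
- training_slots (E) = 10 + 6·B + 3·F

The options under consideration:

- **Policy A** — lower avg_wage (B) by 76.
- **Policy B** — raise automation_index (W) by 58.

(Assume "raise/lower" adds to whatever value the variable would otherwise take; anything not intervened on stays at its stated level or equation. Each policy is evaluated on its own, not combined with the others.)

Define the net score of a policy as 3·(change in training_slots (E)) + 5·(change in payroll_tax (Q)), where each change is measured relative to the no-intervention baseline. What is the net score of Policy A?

Baseline:
  W = 13
  B = 286 − 2·13 = 260
  Q = 177 + 6·260 = 1737
  F = 64 + 5·1737 = 8749
  E = 10 + 6·260 + 3·8749 = 27817
Policy A (B − 76):
  W = 13
  B = 286 − 2·13 (−76 from intervention) = 184
  Q = 177 + 6·184 = 1281
  F = 64 + 5·1281 = 6469
  E = 10 + 6·184 + 3·6469 = 20521
ΔE = 20521 − 27817 = -7296; ΔQ = 1281 − 1737 = -456
Score = 3·(-7296) + 5·(-456) = -24168

-24168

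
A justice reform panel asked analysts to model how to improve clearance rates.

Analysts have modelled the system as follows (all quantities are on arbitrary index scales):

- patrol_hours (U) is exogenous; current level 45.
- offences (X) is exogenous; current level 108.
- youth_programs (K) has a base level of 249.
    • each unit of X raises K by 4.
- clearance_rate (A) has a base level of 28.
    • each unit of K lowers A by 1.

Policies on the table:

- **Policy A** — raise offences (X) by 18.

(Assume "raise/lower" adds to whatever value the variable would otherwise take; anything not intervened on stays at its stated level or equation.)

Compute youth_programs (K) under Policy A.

Policy A (X + 18):
  X = 108 + 18 = 126
  K = 249 + 4·126 = 753

753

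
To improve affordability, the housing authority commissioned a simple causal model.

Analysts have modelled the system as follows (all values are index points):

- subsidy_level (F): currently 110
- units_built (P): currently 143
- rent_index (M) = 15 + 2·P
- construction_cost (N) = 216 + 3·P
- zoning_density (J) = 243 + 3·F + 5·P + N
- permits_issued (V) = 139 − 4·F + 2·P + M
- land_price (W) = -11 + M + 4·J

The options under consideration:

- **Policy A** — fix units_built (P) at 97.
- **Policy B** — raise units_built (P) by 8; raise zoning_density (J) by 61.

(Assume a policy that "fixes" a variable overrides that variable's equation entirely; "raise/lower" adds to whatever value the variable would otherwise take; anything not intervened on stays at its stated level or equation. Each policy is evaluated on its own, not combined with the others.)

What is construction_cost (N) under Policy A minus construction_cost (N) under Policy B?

-162

Policy A (P := 97):
  P = 97
  N = 216 + 3·97 = 507
Policy B (P + 8, J + 61):
  P = 143 + 8 = 151
  N = 216 + 3·151 = 669
N: 507 − 669 = -162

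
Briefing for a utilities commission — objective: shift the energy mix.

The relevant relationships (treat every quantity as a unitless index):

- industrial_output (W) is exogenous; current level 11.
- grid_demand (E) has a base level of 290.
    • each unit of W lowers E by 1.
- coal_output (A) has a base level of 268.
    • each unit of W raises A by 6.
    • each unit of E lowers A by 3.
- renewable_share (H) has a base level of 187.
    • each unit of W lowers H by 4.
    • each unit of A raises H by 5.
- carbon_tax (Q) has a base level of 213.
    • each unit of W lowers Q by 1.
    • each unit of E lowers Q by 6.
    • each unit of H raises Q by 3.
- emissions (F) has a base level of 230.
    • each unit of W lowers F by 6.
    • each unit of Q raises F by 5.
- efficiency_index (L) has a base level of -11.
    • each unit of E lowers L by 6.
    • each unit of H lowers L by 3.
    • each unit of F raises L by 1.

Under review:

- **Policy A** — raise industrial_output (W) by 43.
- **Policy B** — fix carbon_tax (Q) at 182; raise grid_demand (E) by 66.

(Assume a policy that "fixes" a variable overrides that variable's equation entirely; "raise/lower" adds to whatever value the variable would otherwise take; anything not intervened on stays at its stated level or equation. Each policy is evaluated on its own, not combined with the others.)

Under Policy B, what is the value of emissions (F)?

Policy B (Q := 182, E + 66):
  W = 11
  E = 290 − 11 (+66 from intervention) = 345
  A = 268 + 6·11 − 3·345 = -701
  H = 187 − 4·11 + 5·(-701) = -3362
  Q = 182
  F = 230 − 6·11 + 5·182 = 1074

1074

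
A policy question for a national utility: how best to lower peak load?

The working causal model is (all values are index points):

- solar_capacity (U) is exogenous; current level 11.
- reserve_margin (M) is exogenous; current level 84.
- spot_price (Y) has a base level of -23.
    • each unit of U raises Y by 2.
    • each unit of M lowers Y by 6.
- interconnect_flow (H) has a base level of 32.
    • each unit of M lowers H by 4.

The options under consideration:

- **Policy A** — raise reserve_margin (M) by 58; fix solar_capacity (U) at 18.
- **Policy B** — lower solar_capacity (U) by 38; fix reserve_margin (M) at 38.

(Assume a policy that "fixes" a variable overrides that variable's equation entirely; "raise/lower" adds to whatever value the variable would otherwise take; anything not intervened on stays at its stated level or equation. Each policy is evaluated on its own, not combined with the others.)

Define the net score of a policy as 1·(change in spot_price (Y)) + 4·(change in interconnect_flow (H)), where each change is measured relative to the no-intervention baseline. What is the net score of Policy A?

-1262

Baseline:
  U = 11
  M = 84
  Y = -23 + 2·11 − 6·84 = -505
  H = 32 − 4·84 = -304
Policy A (M + 58, U := 18):
  U = 18
  M = 84 + 58 = 142
  Y = -23 + 2·18 − 6·142 = -839
  H = 32 − 4·142 = -536
ΔY = -839 − (-505) = -334; ΔH = -536 − (-304) = -232
Score = 1·(-334) + 4·(-232) = -1262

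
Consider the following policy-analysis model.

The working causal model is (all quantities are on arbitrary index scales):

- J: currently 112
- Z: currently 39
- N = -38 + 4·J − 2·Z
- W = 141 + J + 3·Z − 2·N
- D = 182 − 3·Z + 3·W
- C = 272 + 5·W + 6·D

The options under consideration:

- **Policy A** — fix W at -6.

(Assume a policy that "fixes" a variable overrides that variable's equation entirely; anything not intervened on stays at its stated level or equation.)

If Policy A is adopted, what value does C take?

Policy A (W := -6):
  J = 112
  Z = 39
  N = -38 + 4·112 − 2·39 = 332
  W = -6
  D = 182 − 3·39 + 3·(-6) = 47
  C = 272 + 5·(-6) + 6·47 = 524

524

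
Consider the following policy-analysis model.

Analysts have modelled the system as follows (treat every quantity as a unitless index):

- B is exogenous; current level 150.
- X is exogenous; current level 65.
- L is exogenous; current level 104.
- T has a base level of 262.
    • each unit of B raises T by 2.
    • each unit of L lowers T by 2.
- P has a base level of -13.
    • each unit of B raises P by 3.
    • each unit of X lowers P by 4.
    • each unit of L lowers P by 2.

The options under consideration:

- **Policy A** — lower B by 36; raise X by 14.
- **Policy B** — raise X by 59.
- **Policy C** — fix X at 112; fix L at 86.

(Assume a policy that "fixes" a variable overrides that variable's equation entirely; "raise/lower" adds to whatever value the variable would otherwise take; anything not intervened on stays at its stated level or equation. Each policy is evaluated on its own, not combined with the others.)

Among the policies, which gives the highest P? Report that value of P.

Policy A (B − 36, X + 14):
  B = 150 − 36 = 114
  X = 65 + 14 = 79
  L = 104
  P = -13 + 3·114 − 4·79 − 2·104 = -195
Policy B (X + 59):
  B = 150
  X = 65 + 59 = 124
  L = 104
  P = -13 + 3·150 − 4·124 − 2·104 = -267
Policy C (X := 112, L := 86):
  B = 150
  X = 112
  L = 86
  P = -13 + 3·150 − 4·112 − 2·86 = -183
Comparing — Policy A: P=-195, Policy B: P=-267, Policy C: P=-183. Highest is -183 (Policy C).

-183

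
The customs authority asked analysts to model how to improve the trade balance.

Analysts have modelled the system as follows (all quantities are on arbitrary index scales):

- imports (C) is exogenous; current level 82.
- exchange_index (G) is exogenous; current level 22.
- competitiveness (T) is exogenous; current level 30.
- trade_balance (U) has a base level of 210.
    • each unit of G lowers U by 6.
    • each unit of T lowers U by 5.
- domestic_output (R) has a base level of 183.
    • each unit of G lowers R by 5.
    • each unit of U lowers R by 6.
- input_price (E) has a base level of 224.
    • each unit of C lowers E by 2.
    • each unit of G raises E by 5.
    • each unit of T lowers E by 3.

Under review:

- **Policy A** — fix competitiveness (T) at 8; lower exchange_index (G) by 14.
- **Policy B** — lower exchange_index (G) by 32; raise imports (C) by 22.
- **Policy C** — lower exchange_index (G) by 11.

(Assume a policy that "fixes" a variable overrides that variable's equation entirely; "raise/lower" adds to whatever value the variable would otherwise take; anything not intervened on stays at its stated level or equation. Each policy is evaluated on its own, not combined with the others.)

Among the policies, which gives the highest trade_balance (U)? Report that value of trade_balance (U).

Policy A (T := 8, G − 14):
  G = 22 − 14 = 8
  T = 8
  U = 210 − 6·8 − 5·8 = 122
Policy B (G − 32, C + 22):
  G = 22 − 32 = -10
  T = 30
  U = 210 − 6·(-10) − 5·30 = 120
Policy C (G − 11):
  G = 22 − 11 = 11
  T = 30
  U = 210 − 6·11 − 5·30 = -6
Comparing — Policy A: U=122, Policy B: U=120, Policy C: U=-6. Highest is 122 (Policy A).

122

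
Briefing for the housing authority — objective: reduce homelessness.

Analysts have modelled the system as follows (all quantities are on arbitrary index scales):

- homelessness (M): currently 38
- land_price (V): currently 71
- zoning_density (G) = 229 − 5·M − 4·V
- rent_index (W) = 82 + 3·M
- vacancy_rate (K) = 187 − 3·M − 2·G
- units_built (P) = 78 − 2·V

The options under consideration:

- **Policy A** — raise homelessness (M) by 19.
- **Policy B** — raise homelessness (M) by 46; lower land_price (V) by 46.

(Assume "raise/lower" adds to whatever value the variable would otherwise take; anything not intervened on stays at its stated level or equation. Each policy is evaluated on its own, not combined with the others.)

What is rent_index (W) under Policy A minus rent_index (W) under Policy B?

-81

Policy A (M + 19):
  M = 38 + 19 = 57
  W = 82 + 3·57 = 253
Policy B (M + 46, V − 46):
  M = 38 + 46 = 84
  W = 82 + 3·84 = 334
W: 253 − 334 = -81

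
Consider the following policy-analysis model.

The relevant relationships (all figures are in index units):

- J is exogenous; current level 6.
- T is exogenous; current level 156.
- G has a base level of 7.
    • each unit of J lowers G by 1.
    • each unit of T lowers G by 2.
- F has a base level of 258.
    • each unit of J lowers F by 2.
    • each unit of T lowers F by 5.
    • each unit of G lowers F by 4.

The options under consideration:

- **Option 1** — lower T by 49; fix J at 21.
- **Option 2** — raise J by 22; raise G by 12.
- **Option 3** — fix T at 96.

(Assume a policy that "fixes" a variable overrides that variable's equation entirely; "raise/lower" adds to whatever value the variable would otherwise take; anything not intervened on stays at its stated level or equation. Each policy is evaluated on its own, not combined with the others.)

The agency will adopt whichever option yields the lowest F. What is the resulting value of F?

Option 1 (T − 49, J := 21):
  J = 21
  T = 156 − 49 = 107
  G = 7 − 21 − 2·107 = -228
  F = 258 − 2·21 − 5·107 − 4·(-228) = 593
Option 2 (J + 22, G + 12):
  J = 6 + 22 = 28
  T = 156
  G = 7 − 28 − 2·156 (+12 from intervention) = -321
  F = 258 − 2·28 − 5·156 − 4·(-321) = 706
Option 3 (T := 96):
  J = 6
  T = 96
  G = 7 − 6 − 2·96 = -191
  F = 258 − 2·6 − 5·96 − 4·(-191) = 530
Comparing — Option 1: F=593, Option 2: F=706, Option 3: F=530. Lowest is 530 (Option 3).

530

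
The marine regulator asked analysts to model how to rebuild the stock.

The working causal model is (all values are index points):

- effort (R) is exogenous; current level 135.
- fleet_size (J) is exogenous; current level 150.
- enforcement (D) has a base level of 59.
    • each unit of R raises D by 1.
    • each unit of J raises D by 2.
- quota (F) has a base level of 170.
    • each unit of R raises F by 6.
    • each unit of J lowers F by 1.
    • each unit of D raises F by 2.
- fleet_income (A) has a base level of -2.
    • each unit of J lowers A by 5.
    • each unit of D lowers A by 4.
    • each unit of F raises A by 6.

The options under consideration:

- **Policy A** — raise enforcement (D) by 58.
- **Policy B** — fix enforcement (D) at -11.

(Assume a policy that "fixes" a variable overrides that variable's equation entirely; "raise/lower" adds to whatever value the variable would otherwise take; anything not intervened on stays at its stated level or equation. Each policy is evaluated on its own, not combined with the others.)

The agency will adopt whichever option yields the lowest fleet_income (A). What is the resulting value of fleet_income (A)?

Policy A (D + 58):
  R = 135
  J = 150
  D = 59 + 135 + 2·150 (+58 from intervention) = 552
  F = 170 + 6·135 − 150 + 2·552 = 1934
  A = -2 − 5·150 − 4·552 + 6·1934 = 8644
Policy B (D := -11):
  R = 135
  J = 150
  D = -11
  F = 170 + 6·135 − 150 + 2·(-11) = 808
  A = -2 − 5·150 − 4·(-11) + 6·808 = 4140
Comparing — Policy A: A=8644, Policy B: A=4140. Lowest is 4140 (Policy B).

4140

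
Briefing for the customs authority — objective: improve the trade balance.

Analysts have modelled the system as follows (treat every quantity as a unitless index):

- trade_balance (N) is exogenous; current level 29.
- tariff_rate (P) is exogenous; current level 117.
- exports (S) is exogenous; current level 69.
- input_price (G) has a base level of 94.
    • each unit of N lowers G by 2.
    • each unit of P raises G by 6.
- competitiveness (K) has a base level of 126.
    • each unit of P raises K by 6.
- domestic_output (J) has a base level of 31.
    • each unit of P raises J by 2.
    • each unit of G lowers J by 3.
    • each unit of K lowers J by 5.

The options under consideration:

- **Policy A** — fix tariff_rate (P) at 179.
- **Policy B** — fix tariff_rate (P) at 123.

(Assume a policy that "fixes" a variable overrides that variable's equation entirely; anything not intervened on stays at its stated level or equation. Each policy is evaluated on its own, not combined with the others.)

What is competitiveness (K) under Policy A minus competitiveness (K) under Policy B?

Policy A (P := 179):
  P = 179
  K = 126 + 6·179 = 1200
Policy B (P := 123):
  P = 123
  K = 126 + 6·123 = 864
K: 1200 − 864 = 336

336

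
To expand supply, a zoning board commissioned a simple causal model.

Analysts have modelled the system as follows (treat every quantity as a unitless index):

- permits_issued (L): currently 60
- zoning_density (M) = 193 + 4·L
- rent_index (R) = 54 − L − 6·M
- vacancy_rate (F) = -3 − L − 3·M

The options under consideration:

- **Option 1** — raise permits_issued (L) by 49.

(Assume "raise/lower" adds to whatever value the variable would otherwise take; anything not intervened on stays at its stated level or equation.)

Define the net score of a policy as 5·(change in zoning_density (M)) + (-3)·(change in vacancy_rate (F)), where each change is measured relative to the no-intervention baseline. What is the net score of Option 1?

Baseline:
  L = 60
  M = 193 + 4·60 = 433
  F = -3 − 60 − 3·433 = -1362
Option 1 (L + 49):
  L = 60 + 49 = 109
  M = 193 + 4·109 = 629
  F = -3 − 109 − 3·629 = -1999
ΔM = 629 − 433 = 196; ΔF = -1999 − (-1362) = -637
Score = 5·196 + (-3)·(-637) = 2891

2891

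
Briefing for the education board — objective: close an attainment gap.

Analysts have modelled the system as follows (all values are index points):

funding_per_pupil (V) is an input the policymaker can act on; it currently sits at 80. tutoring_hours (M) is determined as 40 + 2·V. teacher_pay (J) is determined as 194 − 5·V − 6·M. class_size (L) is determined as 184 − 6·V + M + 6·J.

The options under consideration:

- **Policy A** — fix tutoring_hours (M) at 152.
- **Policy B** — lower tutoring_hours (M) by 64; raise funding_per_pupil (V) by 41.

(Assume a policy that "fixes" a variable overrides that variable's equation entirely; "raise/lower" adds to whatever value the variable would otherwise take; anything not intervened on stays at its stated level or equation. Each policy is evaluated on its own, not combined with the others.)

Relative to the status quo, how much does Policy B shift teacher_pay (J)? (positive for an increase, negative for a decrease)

-313

Baseline:
  V = 80
  M = 40 + 2·80 = 200
  J = 194 − 5·80 − 6·200 = -1406
Policy B (M − 64, V + 41):
  V = 80 + 41 = 121
  M = 40 + 2·121 (−64 from intervention) = 218
  J = 194 − 5·121 − 6·218 = -1719
Change in J: -1719 − (-1406) = -313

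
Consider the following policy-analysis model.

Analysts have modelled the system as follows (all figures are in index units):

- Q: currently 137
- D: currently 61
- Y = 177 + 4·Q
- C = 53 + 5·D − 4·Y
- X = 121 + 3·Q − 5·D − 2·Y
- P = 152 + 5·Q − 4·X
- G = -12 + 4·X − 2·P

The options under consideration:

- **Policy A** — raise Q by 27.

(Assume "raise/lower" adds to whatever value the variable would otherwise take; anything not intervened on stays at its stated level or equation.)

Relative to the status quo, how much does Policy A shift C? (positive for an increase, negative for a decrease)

-432

Baseline:
  Q = 137
  D = 61
  Y = 177 + 4·137 = 725
  C = 53 + 5·61 − 4·725 = -2542
Policy A (Q + 27):
  Q = 137 + 27 = 164
  D = 61
  Y = 177 + 4·164 = 833
  C = 53 + 5·61 − 4·833 = -2974
Change in C: -2974 − (-2542) = -432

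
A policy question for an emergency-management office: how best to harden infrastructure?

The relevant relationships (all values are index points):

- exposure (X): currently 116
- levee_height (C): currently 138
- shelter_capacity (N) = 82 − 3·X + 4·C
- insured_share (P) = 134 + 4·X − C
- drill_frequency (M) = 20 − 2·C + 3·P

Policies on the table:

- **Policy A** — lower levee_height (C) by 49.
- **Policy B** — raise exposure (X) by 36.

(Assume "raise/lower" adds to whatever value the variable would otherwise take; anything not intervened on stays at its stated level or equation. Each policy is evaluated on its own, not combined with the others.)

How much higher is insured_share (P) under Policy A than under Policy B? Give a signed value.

-95

Policy A (C − 49):
  X = 116
  C = 138 − 49 = 89
  P = 134 + 4·116 − 89 = 509
Policy B (X + 36):
  X = 116 + 36 = 152
  C = 138
  P = 134 + 4·152 − 138 = 604
P: 509 − 604 = -95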